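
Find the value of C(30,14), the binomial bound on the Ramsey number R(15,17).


R(15,17) <= C(15+17-2, 15-1) = C(30, 14)
C(30, 14) = 30! / (14! * 16!)
= 145422675

145422675


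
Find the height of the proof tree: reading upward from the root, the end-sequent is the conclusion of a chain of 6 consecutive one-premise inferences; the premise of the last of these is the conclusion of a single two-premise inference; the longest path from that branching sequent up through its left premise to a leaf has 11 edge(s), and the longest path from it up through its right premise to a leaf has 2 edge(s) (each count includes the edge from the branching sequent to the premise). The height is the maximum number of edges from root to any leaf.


Longest path through the left premise: 11 edges (measured from the branching sequent)
Longest path through the right premise: 2 edges
Height of the subtree rooted at the branching sequent: max(11, 2) = 11
The branching sequent sits 6 edges above the root (the chain of one-premise inferences), so height = 11 + 6 = 17

17


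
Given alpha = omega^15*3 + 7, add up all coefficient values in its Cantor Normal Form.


CNF: omega^15*3 + 7
Coefficients: 3 + 7 = 10

10


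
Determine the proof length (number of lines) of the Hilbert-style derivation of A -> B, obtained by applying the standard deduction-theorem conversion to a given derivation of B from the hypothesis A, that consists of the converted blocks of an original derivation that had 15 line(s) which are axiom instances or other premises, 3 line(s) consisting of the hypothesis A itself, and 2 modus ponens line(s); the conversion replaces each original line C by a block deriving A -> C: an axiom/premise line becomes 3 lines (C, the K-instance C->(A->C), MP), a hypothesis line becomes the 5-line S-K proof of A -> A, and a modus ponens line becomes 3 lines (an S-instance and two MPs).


Deduction-theorem conversion, block by block:
- 15 axiom/premise lines -> 3 lines each = 45
- 3 hypothesis lines -> 5 lines each (identity proof A->A) = 15
- 2 MP lines -> 3 lines each (S-instance, MP, MP) = 6
Total = 45 + 15 + 6 = 66 lines.

66


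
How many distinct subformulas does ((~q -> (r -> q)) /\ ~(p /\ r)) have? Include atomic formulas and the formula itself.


Formula: ((~q -> (r -> q)) /\ ~(p /\ r))
Subformulas found:
  1. q
  2. r
  3. p
  4. ~q
  5. (p /\ r)
  6. (r -> q)
  7. ~(p /\ r)
  8. (~q -> (r -> q))
  9. ((~q -> (r -> q)) /\ ~(p /\ r))
Total distinct subformulas = 9

9


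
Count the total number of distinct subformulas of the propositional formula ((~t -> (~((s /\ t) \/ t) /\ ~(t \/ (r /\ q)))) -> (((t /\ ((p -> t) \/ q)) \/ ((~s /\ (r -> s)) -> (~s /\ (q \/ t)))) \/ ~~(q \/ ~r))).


Formula: ((~t -> (~((s /\ t) \/ t) /\ ~(t \/ (r /\ q)))) -> (((t /\ ((p -> t) \/ q)) \/ ((~s /\ (r -> s)) -> (~s /\ (q \/ t)))) \/ ~~(q \/ ~r)))
Subformulas found:
  1. r
  2. p
  3. q
  4. s
  5. t
  6. ~t
  7. ~s
  8. ~r
  9. (q \/ t)
  10. (s /\ t)
  11. (r /\ q)
  12. (p -> t)
  13. (r -> s)
  14. (q \/ ~r)
  15. ~(q \/ ~r)
  16. ~~(q \/ ~r)
  17. ((p -> t) \/ q)
  18. ((s /\ t) \/ t)
  19. (t \/ (r /\ q))
  20. (~s /\ (q \/ t))
  21. ~((s /\ t) \/ t)
  22. ~(t \/ (r /\ q))
  23. (~s /\ (r -> s))
  24. (t /\ ((p -> t) \/ q))
  25. (~((s /\ t) \/ t) /\ ~(t \/ (r /\ q)))
  26. ((~s /\ (r -> s)) -> (~s /\ (q \/ t)))
  27. (~t -> (~((s /\ t) \/ t) /\ ~(t \/ (r /\ q))))
  28. ((t /\ ((p -> t) \/ q)) \/ ((~s /\ (r -> s)) -> (~s /\ (q \/ t))))
  29. (((t /\ ((p -> t) \/ q)) \/ ((~s /\ (r -> s)) -> (~s /\ (q \/ t)))) \/ ~~(q \/ ~r))
  30. ((~t -> (~((s /\ t) \/ t) /\ ~(t \/ (r /\ q)))) -> (((t /\ ((p -> t) \/ q)) \/ ((~s /\ (r -> s)) -> (~s /\ (q \/ t)))) \/ ~~(q \/ ~r)))
Total distinct subformulas = 30

30


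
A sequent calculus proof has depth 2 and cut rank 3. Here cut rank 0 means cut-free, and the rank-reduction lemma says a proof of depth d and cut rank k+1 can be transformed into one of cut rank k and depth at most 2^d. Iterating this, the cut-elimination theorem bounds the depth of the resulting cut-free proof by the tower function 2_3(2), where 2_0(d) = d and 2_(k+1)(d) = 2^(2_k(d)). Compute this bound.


Each rank reduction sends depth d to at most 2^d; cut rank r needs r reductions.
2_0(2) = 2
2_1(2) = 2^2 = 4
2_2(2) = 2^4 = 16
2_3(2) = 2^16 = 65536
Cut-free depth bound = 65536

65536


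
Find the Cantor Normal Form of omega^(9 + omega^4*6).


omega^(9 + omega^4*6):
In ordinal addition a term is absorbed by a following term of strictly larger exponent: 0 < 4, so 9 + omega^4*6 = omega^4*6.
omega raised to a CNF ordinal is a single CNF term: Result = omega^(omega^4*6)

omega^(omega^4*6)


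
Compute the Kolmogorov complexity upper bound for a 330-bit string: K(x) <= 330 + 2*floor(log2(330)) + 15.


floor(log2(330)) = 8
2 * 8 = 16
K(x) <= 330 + 16 + 15 = 361

361


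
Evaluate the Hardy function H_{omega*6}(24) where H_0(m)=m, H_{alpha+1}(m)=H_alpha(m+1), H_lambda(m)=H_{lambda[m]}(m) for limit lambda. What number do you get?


H_{omega*6}(24):
For the Hardy hierarchy, H_{omega*k}(n) = 2^k * n.
2^6 = 64.
64 * 24 = 1536

1536


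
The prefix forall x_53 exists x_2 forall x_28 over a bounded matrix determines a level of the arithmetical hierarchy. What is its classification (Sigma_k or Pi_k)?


Leading quantifier is forall, so the class is Pi.
Number of quantifier blocks = alternations + 1 = 2 + 1 = 3.
Classification: Pi_3

Pi_3


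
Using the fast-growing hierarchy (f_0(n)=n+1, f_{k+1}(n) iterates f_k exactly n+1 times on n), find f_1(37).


f_1(37) = f_0^38(37)
f_0 adds 1 each time, applied 38 times.
f_1(37) = 37 + 38 = 75

75


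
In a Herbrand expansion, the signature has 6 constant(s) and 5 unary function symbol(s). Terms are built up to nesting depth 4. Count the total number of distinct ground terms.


Herbrand terms by depth:
Depth 0: 6 constants
Depth 1: 30 new terms (running total: 36)
Depth 2: 150 new terms (running total: 186)
Depth 3: 750 new terms (running total: 936)
Depth 4: 3750 new terms (running total: 4686)
Total distinct ground terms = 4686

4686


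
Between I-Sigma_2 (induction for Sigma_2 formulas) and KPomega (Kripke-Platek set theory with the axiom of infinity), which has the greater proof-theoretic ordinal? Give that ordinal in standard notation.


Proof-theoretic ordinal of I-Sigma_2 (induction for Sigma_2 formulas): omega^(omega^omega)
Proof-theoretic ordinal of KPomega (Kripke-Platek set theory with the axiom of infinity): psi_0(epsilon_{Omega+1})
Comparing: omega^(omega^omega) < psi_0(epsilon_{Omega+1}).
The larger ordinal is psi_0(epsilon_{Omega+1}) (from KPomega (Kripke-Platek set theory with the axiom of infinity)).

psi_0(epsilon_{Omega+1})


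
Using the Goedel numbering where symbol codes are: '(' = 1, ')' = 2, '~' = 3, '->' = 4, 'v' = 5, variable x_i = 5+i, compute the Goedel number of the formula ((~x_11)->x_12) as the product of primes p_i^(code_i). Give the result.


Formula: ((~x_11)->x_12)
Symbol codes: [1, 1, 3, 16, 2, 4, 17, 2]
Primes: [2, 3, 5, 7, 11, 13, 17, 19]
p_1^1 = 2^1 = 2
p_2^1 = 3^1 = 3
p_3^3 = 5^3 = 125
p_4^16 = 7^16 = 33232930569601
p_5^2 = 11^2 = 121
p_6^4 = 13^4 = 28561
p_7^17 = 17^17 = 827240261886336764177
p_8^2 = 19^2 = 361
Product = 25723351278280423917153371740981167221504592750

25723351278280423917153371740981167221504592750


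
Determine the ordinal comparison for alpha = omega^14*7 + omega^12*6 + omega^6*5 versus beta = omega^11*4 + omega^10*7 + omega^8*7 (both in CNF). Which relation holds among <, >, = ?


Compare term by term from highest exponent:
alpha = omega^14*7 + omega^12*6 + omega^6*5
beta = omega^11*4 + omega^10*7 + omega^8*7
Term 1: alpha has omega^14*7, beta has omega^11*4
Term 2: alpha has omega^12*6, beta has omega^10*7
Term 3: alpha has omega^6*5, beta has omega^8*7
Result: alpha > beta

alpha > beta


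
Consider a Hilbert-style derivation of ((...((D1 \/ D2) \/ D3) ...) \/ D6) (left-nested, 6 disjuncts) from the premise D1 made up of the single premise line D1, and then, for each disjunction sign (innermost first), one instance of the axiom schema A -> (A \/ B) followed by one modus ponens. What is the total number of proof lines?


Building the left-nested 6-ary disjunction from D1:
- 1 premise line (D1)
- 6 disjuncts means 5 disjunction signs; each needs 1 axiom instance + 1 MP = 2 lines: 2 * 5 = 10
Total = 1 + 10 = 11 lines.

11


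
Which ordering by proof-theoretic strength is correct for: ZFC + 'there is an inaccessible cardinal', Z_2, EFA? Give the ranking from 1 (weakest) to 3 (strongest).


Ordering by consistency strength:
1. EFA
2. Z_2
3. ZFC + 'there is an inaccessible cardinal'


ZFC + 'there is an inaccessible cardinal'=3, Z_2=2, EFA=1


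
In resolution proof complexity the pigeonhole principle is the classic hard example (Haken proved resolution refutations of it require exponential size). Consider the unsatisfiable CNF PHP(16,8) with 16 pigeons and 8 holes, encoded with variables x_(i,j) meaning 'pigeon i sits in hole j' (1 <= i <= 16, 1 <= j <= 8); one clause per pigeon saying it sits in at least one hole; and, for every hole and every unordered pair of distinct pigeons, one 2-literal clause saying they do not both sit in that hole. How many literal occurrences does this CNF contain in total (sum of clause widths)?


PHP(16,8): 16 pigeons, 8 holes, 16*8 = 128 variables.
- pigeon clauses: one per pigeon -> 16 clauses of width 8 -> 128 literals
- hole clauses: 8 holes * C(16,2) = 8 * 120 -> 960 clauses of width 2 -> 1920 literals
Total literal occurrences = 128 + 1920 = 2048

2048


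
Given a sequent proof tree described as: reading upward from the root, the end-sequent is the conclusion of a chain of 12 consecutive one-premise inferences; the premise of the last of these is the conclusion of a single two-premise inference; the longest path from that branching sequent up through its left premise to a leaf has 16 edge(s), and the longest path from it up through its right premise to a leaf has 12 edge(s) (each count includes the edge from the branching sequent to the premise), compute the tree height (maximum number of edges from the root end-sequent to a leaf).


Longest path through the left premise: 16 edges (measured from the branching sequent)
Longest path through the right premise: 12 edges
Height of the subtree rooted at the branching sequent: max(16, 12) = 16
The branching sequent sits 12 edges above the root (the chain of one-premise inferences), so height = 16 + 12 = 28

28


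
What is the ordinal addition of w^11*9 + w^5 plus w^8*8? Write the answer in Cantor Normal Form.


Ordinal addition (w^11*9 + w^5) + w^8*8:
alpha's leading term has exponent 11 > beta's exponent 8, so it survives.
alpha's tail term has exponent 5 < beta's exponent 8, so it is absorbed by beta.
In ordinal addition, any term followed by a strictly larger-exponent term is absorbed.
Result = w^11*9 + w^8*8

w^11*9 + w^8*8


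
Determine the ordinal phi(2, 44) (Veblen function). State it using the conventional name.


phi(2, 44):
phi(2, beta) = zeta_beta (the beta-th zeta number, fixed point of epsilon).
phi(2, 44) = zeta_44

zeta_44


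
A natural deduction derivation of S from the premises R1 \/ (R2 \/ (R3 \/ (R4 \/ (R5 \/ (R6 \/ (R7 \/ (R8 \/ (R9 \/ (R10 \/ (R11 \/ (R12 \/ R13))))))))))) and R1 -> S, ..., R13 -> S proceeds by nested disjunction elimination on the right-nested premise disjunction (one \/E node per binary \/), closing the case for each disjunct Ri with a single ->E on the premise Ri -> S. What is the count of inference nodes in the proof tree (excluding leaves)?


The premise R1 \/ (R2 \/ (R3 \/ (R4 \/ (R5 \/ (R6 \/ (R7 \/ (R8 \/ (R9 \/ (R10 \/ (R11 \/ (R12 \/ R13))))))))))) contains 13 disjuncts, hence 12 binary \/ connectives.
- Each binary \/ is eliminated once: 12 \/E nodes.
- Each of the 13 cases Ri derives S by one ->E with Ri -> S: 13 ->E nodes.
Total = 12 + 13 = 25

25


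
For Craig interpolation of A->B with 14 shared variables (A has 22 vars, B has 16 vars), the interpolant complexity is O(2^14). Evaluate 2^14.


Shared atoms = 14
Craig interpolant size bound = 2^14
= 16384

16384


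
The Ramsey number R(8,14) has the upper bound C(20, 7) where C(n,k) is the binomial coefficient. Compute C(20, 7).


R(8,14) <= C(8+14-2, 8-1) = C(20, 7)
C(20, 7) = 20! / (7! * 13!)
= 77520

77520


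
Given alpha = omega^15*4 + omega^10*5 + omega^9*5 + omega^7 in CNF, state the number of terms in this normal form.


CNF: omega^15*4 + omega^10*5 + omega^9*5 + omega^7
Count the summands separated by '+':
  term 1: omega^15*4
  term 2: omega^10*5
  term 3: omega^9*5
  term 4: omega^7
Total terms = 4

4


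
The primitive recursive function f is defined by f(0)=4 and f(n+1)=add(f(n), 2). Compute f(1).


f(0) = 4
f(1) = add(f(0), 2) = add(4, 2) = 6


6


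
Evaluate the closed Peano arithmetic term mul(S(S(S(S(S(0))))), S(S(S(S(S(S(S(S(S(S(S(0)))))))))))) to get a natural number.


mul(S^5(0), S^11(0)):
S^5(0) = 5
S^11(0) = 11
5 * 11 = 55

55


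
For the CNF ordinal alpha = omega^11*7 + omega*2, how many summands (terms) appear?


CNF: omega^11*7 + omega*2
Count the summands separated by '+':
  term 1: omega^11*7
  term 2: omega*2
Total terms = 2

2


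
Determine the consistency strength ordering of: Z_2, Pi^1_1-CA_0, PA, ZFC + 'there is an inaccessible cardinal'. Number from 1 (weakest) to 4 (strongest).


Ordering by consistency strength:
1. PA
2. Pi^1_1-CA_0
3. Z_2
4. ZFC + 'there is an inaccessible cardinal'


Z_2=3, Pi^1_1-CA_0=2, PA=1, ZFC + 'there is an inaccessible cardinal'=4


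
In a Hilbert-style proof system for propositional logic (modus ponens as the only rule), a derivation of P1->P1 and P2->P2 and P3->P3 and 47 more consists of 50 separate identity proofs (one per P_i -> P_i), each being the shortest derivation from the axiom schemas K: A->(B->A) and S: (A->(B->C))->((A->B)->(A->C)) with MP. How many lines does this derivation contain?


The shortest proof of A->A from K and S in the Hilbert calculus has exactly 5 lines:
(1) K instance A->((A->A)->A), (2) S instance, (3) MP on 1,2, (4) K instance A->(A->A), (5) MP on 3,4.
For 50 independent identities: 50 * 5 = 250 lines total.

250


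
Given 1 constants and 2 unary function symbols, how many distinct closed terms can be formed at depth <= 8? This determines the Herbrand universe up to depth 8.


Herbrand terms by depth:
Depth 0: 1 constants
Depth 1: 2 new terms (running total: 3)
Depth 2: 4 new terms (running total: 7)
Depth 3: 8 new terms (running total: 15)
Depth 4: 16 new terms (running total: 31)
Depth 5: 32 new terms (running total: 63)
Depth 6: 64 new terms (running total: 127)
Depth 7: 128 new terms (running total: 255)
Depth 8: 256 new terms (running total: 511)
Total distinct ground terms = 511

511


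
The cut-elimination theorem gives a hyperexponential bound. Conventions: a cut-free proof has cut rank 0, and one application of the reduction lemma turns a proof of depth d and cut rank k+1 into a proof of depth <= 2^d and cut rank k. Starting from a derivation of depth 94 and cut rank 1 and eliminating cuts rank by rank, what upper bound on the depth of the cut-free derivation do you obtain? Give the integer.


Each rank reduction sends depth d to at most 2^d; cut rank r needs r reductions.
2_0(94) = 94
2_1(94) = 2^94 = 19807040628566084398385987584
Cut-free depth bound = 19807040628566084398385987584

19807040628566084398385987584


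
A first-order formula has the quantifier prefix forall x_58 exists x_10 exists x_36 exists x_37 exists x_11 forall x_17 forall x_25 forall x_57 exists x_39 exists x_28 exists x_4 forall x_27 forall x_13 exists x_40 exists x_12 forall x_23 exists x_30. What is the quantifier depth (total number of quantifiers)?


Quantifier prefix has 17 quantifier symbols.
Quantifier depth = 17

17


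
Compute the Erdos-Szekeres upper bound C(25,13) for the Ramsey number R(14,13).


R(14,13) <= C(14+13-2, 14-1) = C(25, 13)
C(25, 13) = 25! / (13! * 12!)
= 5200300

5200300


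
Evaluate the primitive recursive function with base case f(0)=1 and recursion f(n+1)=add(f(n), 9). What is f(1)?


f(0) = 1
f(1) = add(f(0), 9) = add(1, 9) = 10


10


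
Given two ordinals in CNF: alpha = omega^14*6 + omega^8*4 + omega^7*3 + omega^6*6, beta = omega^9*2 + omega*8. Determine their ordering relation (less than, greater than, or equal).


Compare term by term from highest exponent:
alpha = omega^14*6 + omega^8*4 + omega^7*3 + omega^6*6
beta = omega^9*2 + omega*8
Term 1: alpha has omega^14*6, beta has omega^9*2
Term 2: alpha has omega^8*4, beta has omega^1*8
Term 3: alpha has omega^7*3, beta has omega^0*0
Term 4: alpha has omega^6*6, beta has omega^0*0
Result: alpha > beta

alpha > beta


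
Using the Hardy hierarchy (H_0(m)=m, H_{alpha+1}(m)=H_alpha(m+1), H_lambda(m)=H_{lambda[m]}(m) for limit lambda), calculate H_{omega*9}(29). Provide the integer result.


H_{omega*9}(29):
For the Hardy hierarchy, H_{omega*k}(n) = 2^k * n.
2^9 = 512.
512 * 29 = 14848

14848


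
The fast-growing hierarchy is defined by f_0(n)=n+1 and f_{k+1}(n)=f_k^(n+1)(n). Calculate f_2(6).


f_2(6) = f_1^7(6)
f_1(m) = 2m + 1.
Iterating: f_1^k(n) = 2^k*(n+1) - 1.
f_2(6) = 2^7*(6+1) - 1 = 128*7 - 1 = 895

895


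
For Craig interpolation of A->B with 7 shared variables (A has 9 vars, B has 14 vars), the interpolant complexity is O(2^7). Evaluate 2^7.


Shared atoms = 7
Craig interpolant size bound = 2^7
= 128

128


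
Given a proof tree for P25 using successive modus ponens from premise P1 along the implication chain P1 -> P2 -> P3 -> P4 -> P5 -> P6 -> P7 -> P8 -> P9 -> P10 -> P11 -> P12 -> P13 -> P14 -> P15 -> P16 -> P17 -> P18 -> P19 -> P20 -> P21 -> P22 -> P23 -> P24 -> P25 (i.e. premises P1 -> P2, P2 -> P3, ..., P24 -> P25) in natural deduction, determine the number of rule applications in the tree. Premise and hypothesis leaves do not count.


We have a chain: P1 -> P2 -> P3 -> P4 -> P5 -> P6 -> P7 -> P8 -> P9 -> P10 -> P11 -> P12 -> P13 -> P14 -> P15 -> P16 -> P17 -> P18 -> P19 -> P20 -> P21 -> P22 -> P23 -> P24 -> P25.
Each modus ponens application produces the next variable.
The chain has 25 propositions, so 25-1 = 24 modus ponens steps.
Total inference nodes = 24

24


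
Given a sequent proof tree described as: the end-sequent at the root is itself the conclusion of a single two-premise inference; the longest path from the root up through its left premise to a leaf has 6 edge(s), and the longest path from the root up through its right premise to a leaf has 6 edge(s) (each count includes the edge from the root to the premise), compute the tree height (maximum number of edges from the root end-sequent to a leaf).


Longest path through the left premise: 6 edges (measured from the branching sequent)
Longest path through the right premise: 6 edges
Height of the subtree rooted at the branching sequent: max(6, 6) = 6
The branching sequent is the root itself.
Total height = 6

6


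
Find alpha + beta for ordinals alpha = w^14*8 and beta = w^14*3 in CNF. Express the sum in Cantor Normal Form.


Ordinal addition w^14*8 + w^14*3:
Both terms have the same exponent 14.
w^e*c + w^e*d = w^e*(c+d).
Result = w^14*(8+3) = w^14*11

w^14*11


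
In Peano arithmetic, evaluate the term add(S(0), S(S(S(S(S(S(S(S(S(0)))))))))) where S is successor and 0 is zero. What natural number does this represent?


add(S^1(0), S^9(0)):
S^1(0) = 1
S^9(0) = 9
1 + 9 = 10

10


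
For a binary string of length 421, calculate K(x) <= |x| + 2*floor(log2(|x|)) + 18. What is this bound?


floor(log2(421)) = 8
2 * 8 = 16
K(x) <= 421 + 16 + 18 = 455

455


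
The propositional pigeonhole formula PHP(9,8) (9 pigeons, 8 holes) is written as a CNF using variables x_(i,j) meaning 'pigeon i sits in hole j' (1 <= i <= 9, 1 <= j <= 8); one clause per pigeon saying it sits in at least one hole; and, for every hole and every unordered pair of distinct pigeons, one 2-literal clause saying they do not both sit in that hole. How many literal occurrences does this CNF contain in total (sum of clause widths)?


PHP(9,8): 9 pigeons, 8 holes, 9*8 = 72 variables.
- pigeon clauses: one per pigeon -> 9 clauses of width 8 -> 72 literals
- hole clauses: 8 holes * C(9,2) = 8 * 36 -> 288 clauses of width 2 -> 576 literals
Total literal occurrences = 72 + 576 = 648

648


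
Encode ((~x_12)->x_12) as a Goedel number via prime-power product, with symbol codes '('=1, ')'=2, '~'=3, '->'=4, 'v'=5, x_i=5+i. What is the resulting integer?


Formula: ((~x_12)->x_12)
Symbol codes: [1, 1, 3, 17, 2, 4, 17, 2]
Primes: [2, 3, 5, 7, 11, 13, 17, 19]
p_1^1 = 2^1 = 2
p_2^1 = 3^1 = 3
p_3^3 = 5^3 = 125
p_4^17 = 7^17 = 232630513987207
p_5^2 = 11^2 = 121
p_6^4 = 13^4 = 28561
p_7^17 = 17^17 = 827240261886336764177
p_8^2 = 19^2 = 361
Product = 180063458947962967420073602186868170550532149250

180063458947962967420073602186868170550532149250


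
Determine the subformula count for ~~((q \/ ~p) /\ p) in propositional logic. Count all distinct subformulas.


Formula: ~~((q \/ ~p) /\ p)
Subformulas found:
  1. q
  2. p
  3. ~p
  4. (q \/ ~p)
  5. ((q \/ ~p) /\ p)
  6. ~((q \/ ~p) /\ p)
  7. ~~((q \/ ~p) /\ p)
Total distinct subformulas = 7

7


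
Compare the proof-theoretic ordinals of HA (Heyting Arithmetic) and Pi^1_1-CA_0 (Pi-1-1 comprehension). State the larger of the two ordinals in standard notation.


Proof-theoretic ordinal of HA (Heyting Arithmetic): epsilon_0
Proof-theoretic ordinal of Pi^1_1-CA_0 (Pi-1-1 comprehension): psi_0(Omega_omega)
Comparing: epsilon_0 < psi_0(Omega_omega).
The larger ordinal is psi_0(Omega_omega) (from Pi^1_1-CA_0 (Pi-1-1 comprehension)).

psi_0(Omega_omega)


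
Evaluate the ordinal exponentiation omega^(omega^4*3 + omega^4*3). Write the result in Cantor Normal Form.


omega^(omega^4*3 + omega^4*3):
Both terms of the exponent have the same exponent 4, so they merge: omega^4*3 + omega^4*3 = omega^4*(3+3) = omega^4*6.
omega raised to a CNF ordinal is a single CNF term: Result = omega^(omega^4*6)

omega^(omega^4*6)


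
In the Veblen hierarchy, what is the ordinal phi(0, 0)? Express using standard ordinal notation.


phi(0, 0):
phi(0, beta) = omega^beta by definition.
phi(0, 0) = omega^0

1


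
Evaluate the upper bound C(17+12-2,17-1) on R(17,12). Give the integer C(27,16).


R(17,12) <= C(17+12-2, 17-1) = C(27, 16)
C(27, 16) = 27! / (16! * 11!)
= 13037895

13037895


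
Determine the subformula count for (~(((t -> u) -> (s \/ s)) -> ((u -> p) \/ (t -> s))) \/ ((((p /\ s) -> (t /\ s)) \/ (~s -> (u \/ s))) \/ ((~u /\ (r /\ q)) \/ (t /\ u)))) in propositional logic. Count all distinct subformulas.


Formula: (~(((t -> u) -> (s \/ s)) -> ((u -> p) \/ (t -> s))) \/ ((((p /\ s) -> (t /\ s)) \/ (~s -> (u \/ s))) \/ ((~u /\ (r /\ q)) \/ (t /\ u))))
Subformulas found:
  1. r
  2. p
  3. q
  4. u
  5. s
  6. t
  7. ~u
  8. ~s
  9. (u -> p)
  10. (s \/ s)
  11. (t -> s)
  12. (u \/ s)
  13. (t /\ u)
  14. (p /\ s)
  15. (t -> u)
  16. (r /\ q)
  17. (t /\ s)
  18. (~u /\ (r /\ q))
  19. (~s -> (u \/ s))
  20. ((t -> u) -> (s \/ s))
  21. ((p /\ s) -> (t /\ s))
  22. ((u -> p) \/ (t -> s))
  23. ((~u /\ (r /\ q)) \/ (t /\ u))
  24. (((p /\ s) -> (t /\ s)) \/ (~s -> (u \/ s)))
  25. (((t -> u) -> (s \/ s)) -> ((u -> p) \/ (t -> s)))
  26. ~(((t -> u) -> (s \/ s)) -> ((u -> p) \/ (t -> s)))
  27. ((((p /\ s) -> (t /\ s)) \/ (~s -> (u \/ s))) \/ ((~u /\ (r /\ q)) \/ (t /\ u)))
  28. (~(((t -> u) -> (s \/ s)) -> ((u -> p) \/ (t -> s))) \/ ((((p /\ s) -> (t /\ s)) \/ (~s -> (u \/ s))) \/ ((~u /\ (r /\ q)) \/ (t /\ u))))
Total distinct subformulas = 28

28


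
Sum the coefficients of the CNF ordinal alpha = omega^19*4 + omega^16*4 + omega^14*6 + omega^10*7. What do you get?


CNF: omega^19*4 + omega^16*4 + omega^14*6 + omega^10*7
Coefficients: 4 + 4 + 6 + 7 = 21

21


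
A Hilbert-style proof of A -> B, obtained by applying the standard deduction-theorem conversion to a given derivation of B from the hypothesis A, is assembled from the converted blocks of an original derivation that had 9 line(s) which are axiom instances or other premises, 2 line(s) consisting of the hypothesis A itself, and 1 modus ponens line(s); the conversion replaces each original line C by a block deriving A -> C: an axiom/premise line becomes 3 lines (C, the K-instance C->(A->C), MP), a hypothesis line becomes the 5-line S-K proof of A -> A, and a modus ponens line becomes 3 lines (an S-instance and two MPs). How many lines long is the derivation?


Deduction-theorem conversion, block by block:
- 9 axiom/premise lines -> 3 lines each = 27
- 2 hypothesis lines -> 5 lines each (identity proof A->A) = 10
- 1 MP lines -> 3 lines each (S-instance, MP, MP) = 3
Total = 27 + 10 + 3 = 40 lines.

40


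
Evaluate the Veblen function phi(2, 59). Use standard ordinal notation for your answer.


phi(2, 59):
phi(2, beta) = zeta_beta (the beta-th zeta number, fixed point of epsilon).
phi(2, 59) = zeta_59

zeta_59


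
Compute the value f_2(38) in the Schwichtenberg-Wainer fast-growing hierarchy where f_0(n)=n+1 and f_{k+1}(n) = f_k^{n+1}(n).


f_2(38) = f_1^39(38)
f_1(m) = 2m + 1.
Iterating: f_1^k(n) = 2^k*(n+1) - 1.
f_2(38) = 2^39*(38+1) - 1 = 549755813888*39 - 1 = 21440476741631

21440476741631


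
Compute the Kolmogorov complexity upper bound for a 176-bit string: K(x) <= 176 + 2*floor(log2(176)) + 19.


floor(log2(176)) = 7
2 * 7 = 14
K(x) <= 176 + 14 + 19 = 209

209


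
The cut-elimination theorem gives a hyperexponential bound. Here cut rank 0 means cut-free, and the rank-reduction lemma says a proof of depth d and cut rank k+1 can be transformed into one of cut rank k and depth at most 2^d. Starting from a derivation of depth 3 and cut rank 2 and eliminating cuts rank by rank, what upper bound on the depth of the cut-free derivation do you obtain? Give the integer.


Each rank reduction sends depth d to at most 2^d; cut rank r needs r reductions.
2_0(3) = 3
2_1(3) = 2^3 = 8
2_2(3) = 2^8 = 256
Cut-free depth bound = 256

256


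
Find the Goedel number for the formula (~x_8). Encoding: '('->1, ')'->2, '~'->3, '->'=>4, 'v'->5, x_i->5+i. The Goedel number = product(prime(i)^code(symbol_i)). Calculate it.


Formula: (~x_8)
Symbol codes: [1, 3, 13, 2]
Primes: [2, 3, 5, 7]
p_1^1 = 2^1 = 2
p_2^3 = 3^3 = 27
p_3^13 = 5^13 = 1220703125
p_4^2 = 7^2 = 49
Product = 3229980468750

3229980468750


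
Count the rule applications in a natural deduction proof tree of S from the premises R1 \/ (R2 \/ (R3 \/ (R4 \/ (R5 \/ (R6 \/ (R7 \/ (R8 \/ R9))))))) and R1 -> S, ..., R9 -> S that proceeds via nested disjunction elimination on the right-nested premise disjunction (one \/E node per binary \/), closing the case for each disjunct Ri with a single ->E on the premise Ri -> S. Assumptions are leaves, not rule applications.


The premise R1 \/ (R2 \/ (R3 \/ (R4 \/ (R5 \/ (R6 \/ (R7 \/ (R8 \/ R9))))))) contains 9 disjuncts, hence 8 binary \/ connectives.
- Each binary \/ is eliminated once: 8 \/E nodes.
- Each of the 9 cases Ri derives S by one ->E with Ri -> S: 9 ->E nodes.
Total = 8 + 9 = 17

17


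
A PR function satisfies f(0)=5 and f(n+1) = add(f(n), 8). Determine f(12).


f(0) = 5
f(1) = add(f(0), 8) = add(5, 8) = 13
f(2) = add(f(1), 8) = add(13, 8) = 21
f(3) = add(f(2), 8) = add(21, 8) = 29
f(4) = add(f(3), 8) = add(29, 8) = 37
f(5) = add(f(4), 8) = add(37, 8) = 45
f(6) = add(f(5), 8) = add(45, 8) = 53
f(7) = add(f(6), 8) = add(53, 8) = 61
f(8) = add(f(7), 8) = add(61, 8) = 69
f(9) = add(f(8), 8) = add(69, 8) = 77
f(10) = add(f(9), 8) = add(77, 8) = 85
f(11) = add(f(10), 8) = add(85, 8) = 93
f(12) = add(f(11), 8) = add(93, 8) = 101


101


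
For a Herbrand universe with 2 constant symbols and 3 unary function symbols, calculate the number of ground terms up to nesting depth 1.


Herbrand terms by depth:
Depth 0: 2 constants
Depth 1: 6 new terms (running total: 8)
Total distinct ground terms = 8

8


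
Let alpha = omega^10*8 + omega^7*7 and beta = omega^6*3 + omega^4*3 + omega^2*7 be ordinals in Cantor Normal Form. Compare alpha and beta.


Compare term by term from highest exponent:
alpha = omega^10*8 + omega^7*7
beta = omega^6*3 + omega^4*3 + omega^2*7
Term 1: alpha has omega^10*8, beta has omega^6*3
Term 2: alpha has omega^7*7, beta has omega^4*3
Term 3: alpha has omega^0*0, beta has omega^2*7
Result: alpha > beta

alpha > beta


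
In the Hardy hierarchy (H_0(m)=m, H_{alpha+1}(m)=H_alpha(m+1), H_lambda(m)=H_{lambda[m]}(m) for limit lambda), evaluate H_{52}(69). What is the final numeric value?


H_52(69):
For finite ordinals k, H_k(n) = n + k (each successor step adds 1).
H_52(69) = 69 + 52 = 121

121


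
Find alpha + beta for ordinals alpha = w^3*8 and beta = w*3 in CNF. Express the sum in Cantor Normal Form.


Ordinal addition w^3*8 + w*3:
Leading exponent of alpha (3) > leading exponent of beta (1).
Since alpha's term has higher exponent than beta's leading term,
the sum is simply alpha followed by beta.
Result = w^3*8 + w*3

w^3*8 + w*3


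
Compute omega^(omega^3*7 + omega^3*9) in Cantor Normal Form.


omega^(omega^3*7 + omega^3*9):
Both terms of the exponent have the same exponent 3, so they merge: omega^3*7 + omega^3*9 = omega^3*(7+9) = omega^3*16.
omega raised to a CNF ordinal is a single CNF term: Result = omega^(omega^3*16)

omega^(omega^3*16)


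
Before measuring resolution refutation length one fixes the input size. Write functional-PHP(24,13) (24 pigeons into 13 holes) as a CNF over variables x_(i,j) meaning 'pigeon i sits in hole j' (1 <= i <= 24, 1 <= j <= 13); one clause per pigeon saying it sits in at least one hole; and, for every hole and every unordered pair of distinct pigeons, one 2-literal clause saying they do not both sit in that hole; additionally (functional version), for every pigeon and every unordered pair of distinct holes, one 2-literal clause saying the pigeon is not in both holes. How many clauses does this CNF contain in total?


functional-PHP(24,13): 24 pigeons, 13 holes, 24*13 = 312 variables.
- pigeon clauses: one per pigeon -> 24 clauses
- hole clauses: 13 holes * C(24,2) = 13 * 276 -> 3588 clauses
- functional clauses: 24 pigeons * C(13,2) = 24 * 78 -> 1872 clauses
Total clauses = 24 + 3588 + 1872 = 5484

5484


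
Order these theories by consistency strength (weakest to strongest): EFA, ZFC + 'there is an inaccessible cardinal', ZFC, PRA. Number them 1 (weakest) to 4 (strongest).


Ordering by consistency strength:
1. EFA
2. PRA
3. ZFC
4. ZFC + 'there is an inaccessible cardinal'


EFA=1, ZFC + 'there is an inaccessible cardinal'=4, ZFC=3, PRA=2


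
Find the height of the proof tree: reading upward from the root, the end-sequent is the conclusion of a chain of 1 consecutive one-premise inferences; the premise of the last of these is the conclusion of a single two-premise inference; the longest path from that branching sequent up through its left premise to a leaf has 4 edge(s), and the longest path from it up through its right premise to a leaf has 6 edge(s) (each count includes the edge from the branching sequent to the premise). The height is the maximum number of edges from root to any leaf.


Longest path through the left premise: 4 edges (measured from the branching sequent)
Longest path through the right premise: 6 edges
Height of the subtree rooted at the branching sequent: max(4, 6) = 6
The branching sequent sits 1 edges above the root (the chain of one-premise inferences), so height = 6 + 1 = 7

7


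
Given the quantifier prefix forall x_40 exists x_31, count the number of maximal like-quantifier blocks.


Alternations = 1.
Blocks = alternations + 1 = 2

2


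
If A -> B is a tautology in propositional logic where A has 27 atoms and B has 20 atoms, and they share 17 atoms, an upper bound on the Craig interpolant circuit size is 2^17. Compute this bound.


Shared atoms = 17
Craig interpolant size bound = 2^17
= 131072

131072


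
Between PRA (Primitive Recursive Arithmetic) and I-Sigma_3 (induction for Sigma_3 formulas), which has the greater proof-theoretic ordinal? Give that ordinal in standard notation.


Proof-theoretic ordinal of PRA (Primitive Recursive Arithmetic): omega^omega
Proof-theoretic ordinal of I-Sigma_3 (induction for Sigma_3 formulas): omega^(omega^(omega^omega))
Comparing: omega^omega < omega^(omega^(omega^omega)).
The larger ordinal is omega^(omega^(omega^omega)) (from I-Sigma_3 (induction for Sigma_3 formulas)).

omega^(omega^(omega^omega))


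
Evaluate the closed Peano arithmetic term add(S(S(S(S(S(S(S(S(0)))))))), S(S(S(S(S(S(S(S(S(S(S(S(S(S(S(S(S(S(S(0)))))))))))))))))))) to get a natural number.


add(S^8(0), S^19(0)):
S^8(0) = 8
S^19(0) = 19
8 + 19 = 27

27


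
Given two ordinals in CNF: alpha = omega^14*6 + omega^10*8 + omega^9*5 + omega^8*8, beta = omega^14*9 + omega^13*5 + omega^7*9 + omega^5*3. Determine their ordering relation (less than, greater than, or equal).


Compare term by term from highest exponent:
alpha = omega^14*6 + omega^10*8 + omega^9*5 + omega^8*8
beta = omega^14*9 + omega^13*5 + omega^7*9 + omega^5*3
Term 1: alpha has omega^14*6, beta has omega^14*9
Term 2: alpha has omega^10*8, beta has omega^13*5
Term 3: alpha has omega^9*5, beta has omega^7*9
Term 4: alpha has omega^8*8, beta has omega^5*3
Result: alpha < beta

alpha < beta


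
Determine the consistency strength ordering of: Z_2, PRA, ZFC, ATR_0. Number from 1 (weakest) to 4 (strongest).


Ordering by consistency strength:
1. PRA
2. ATR_0
3. Z_2
4. ZFC


Z_2=3, PRA=1, ZFC=4, ATR_0=2


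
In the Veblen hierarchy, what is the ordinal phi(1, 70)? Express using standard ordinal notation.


phi(1, 70):
phi(1, beta) = epsilon_beta (the beta-th epsilon number).
phi(1, 70) = epsilon_70

epsilon_70


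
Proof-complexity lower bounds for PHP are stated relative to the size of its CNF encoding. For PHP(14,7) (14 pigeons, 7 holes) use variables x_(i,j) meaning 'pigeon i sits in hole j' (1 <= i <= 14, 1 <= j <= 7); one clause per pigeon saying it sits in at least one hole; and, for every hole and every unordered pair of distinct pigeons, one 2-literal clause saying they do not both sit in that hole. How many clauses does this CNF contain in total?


PHP(14,7): 14 pigeons, 7 holes, 14*7 = 98 variables.
- pigeon clauses: one per pigeon -> 14 clauses
- hole clauses: 7 holes * C(14,2) = 7 * 91 -> 637 clauses
Total clauses = 14 + 637 = 651

651


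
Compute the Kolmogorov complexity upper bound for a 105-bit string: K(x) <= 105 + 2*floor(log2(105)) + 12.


floor(log2(105)) = 6
2 * 6 = 12
K(x) <= 105 + 12 + 12 = 129

129


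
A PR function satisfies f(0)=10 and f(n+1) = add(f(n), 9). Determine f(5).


f(0) = 10
f(1) = add(f(0), 9) = add(10, 9) = 19
f(2) = add(f(1), 9) = add(19, 9) = 28
f(3) = add(f(2), 9) = add(28, 9) = 37
f(4) = add(f(3), 9) = add(37, 9) = 46
f(5) = add(f(4), 9) = add(46, 9) = 55


55


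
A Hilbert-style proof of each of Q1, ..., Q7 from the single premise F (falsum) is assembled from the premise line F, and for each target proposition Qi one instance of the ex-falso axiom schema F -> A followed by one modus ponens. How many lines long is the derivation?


Ex falso, line by line:
- 1 premise line (F)
- 7 targets, each needing 1 axiom instance (F -> Qi) + 1 MP = 2 lines: 2 * 7 = 14
Total = 1 + 14 = 15 lines.

15


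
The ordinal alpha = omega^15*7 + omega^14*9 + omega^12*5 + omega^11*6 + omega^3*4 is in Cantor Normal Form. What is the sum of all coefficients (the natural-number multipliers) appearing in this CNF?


CNF: omega^15*7 + omega^14*9 + omega^12*5 + omega^11*6 + omega^3*4
Coefficients: 7 + 9 + 5 + 6 + 4 = 31

31


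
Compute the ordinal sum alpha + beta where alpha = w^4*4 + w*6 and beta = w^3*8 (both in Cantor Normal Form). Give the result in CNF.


Ordinal addition (w^4*4 + w*6) + w^3*8:
alpha's leading term has exponent 4 > beta's exponent 3, so it survives.
alpha's tail term has exponent 1 < beta's exponent 3, so it is absorbed by beta.
In ordinal addition, any term followed by a strictly larger-exponent term is absorbed.
Result = w^4*4 + w^3*8

w^4*4 + w^3*8


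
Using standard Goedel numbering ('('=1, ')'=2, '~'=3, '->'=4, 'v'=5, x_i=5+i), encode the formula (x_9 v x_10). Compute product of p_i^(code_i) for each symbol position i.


Formula: (x_9 v x_10)
Symbol codes: [1, 14, 5, 15, 2]
Primes: [2, 3, 5, 7, 11]
p_1^1 = 2^1 = 2
p_2^14 = 3^14 = 4782969
p_3^5 = 5^5 = 3125
p_4^15 = 7^15 = 4747561509943
p_5^2 = 11^2 = 121
Product = 17172501142785736580043750

17172501142785736580043750


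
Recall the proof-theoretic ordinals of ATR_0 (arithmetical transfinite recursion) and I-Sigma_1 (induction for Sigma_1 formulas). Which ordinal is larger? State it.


Proof-theoretic ordinal of ATR_0 (arithmetical transfinite recursion): Gamma_0
Proof-theoretic ordinal of I-Sigma_1 (induction for Sigma_1 formulas): omega^omega
Comparing: omega^omega < Gamma_0.
The larger ordinal is Gamma_0 (from ATR_0 (arithmetical transfinite recursion)).

Gamma_0


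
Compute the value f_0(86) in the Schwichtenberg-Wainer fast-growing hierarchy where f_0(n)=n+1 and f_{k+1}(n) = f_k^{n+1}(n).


f_0(86) = 86 + 1 = 87

87


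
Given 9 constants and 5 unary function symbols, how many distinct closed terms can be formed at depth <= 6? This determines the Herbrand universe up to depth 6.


Herbrand terms by depth:
Depth 0: 9 constants
Depth 1: 45 new terms (running total: 54)
Depth 2: 225 new terms (running total: 279)
Depth 3: 1125 new terms (running total: 1404)
Depth 4: 5625 new terms (running total: 7029)
Depth 5: 28125 new terms (running total: 35154)
Depth 6: 140625 new terms (running total: 175779)
Total distinct ground terms = 175779

175779


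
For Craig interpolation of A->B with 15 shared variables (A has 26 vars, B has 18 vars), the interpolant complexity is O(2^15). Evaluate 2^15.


Shared atoms = 15
Craig interpolant size bound = 2^15
= 32768

32768


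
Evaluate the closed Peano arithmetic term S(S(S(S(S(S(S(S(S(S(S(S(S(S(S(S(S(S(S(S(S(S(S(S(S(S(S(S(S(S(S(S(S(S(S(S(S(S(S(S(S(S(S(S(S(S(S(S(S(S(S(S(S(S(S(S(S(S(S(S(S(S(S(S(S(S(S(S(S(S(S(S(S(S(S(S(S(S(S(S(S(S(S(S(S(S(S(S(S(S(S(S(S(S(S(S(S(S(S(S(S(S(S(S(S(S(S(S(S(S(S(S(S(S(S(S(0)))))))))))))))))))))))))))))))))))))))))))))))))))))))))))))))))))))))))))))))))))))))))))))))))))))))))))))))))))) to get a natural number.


Counting successors applied to 0:
116 applications of S to 0 = 116

116


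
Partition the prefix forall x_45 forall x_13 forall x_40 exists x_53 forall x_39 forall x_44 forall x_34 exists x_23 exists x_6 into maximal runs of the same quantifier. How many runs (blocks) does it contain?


Alternations = 3.
Blocks = alternations + 1 = 4

4


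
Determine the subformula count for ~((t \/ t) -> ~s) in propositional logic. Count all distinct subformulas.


Formula: ~((t \/ t) -> ~s)
Subformulas found:
  1. s
  2. t
  3. ~s
  4. (t \/ t)
  5. ((t \/ t) -> ~s)
  6. ~((t \/ t) -> ~s)
Total distinct subformulas = 6

6


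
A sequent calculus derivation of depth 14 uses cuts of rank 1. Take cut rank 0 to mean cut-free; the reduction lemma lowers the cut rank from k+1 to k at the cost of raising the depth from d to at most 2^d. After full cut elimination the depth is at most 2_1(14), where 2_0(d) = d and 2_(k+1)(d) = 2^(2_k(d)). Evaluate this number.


Each rank reduction sends depth d to at most 2^d; cut rank r needs r reductions.
2_0(14) = 14
2_1(14) = 2^14 = 16384
Cut-free depth bound = 16384

16384


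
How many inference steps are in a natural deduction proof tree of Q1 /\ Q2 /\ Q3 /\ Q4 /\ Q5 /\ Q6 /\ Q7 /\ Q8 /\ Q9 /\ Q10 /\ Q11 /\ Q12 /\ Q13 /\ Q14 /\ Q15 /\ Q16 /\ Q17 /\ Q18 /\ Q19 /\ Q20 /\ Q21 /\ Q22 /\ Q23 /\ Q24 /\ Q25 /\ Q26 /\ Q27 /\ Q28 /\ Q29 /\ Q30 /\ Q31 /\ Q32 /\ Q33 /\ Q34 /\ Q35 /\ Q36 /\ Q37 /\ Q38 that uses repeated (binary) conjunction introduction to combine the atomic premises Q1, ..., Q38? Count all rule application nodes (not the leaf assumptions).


The target conjunction has 38 conjuncts, i.e. 37 binary /\ connectives.
Each conjunction-intro joins two pieces, so 38 atoms require 38-1 = 37 applications.
Total inference nodes = 37

37
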